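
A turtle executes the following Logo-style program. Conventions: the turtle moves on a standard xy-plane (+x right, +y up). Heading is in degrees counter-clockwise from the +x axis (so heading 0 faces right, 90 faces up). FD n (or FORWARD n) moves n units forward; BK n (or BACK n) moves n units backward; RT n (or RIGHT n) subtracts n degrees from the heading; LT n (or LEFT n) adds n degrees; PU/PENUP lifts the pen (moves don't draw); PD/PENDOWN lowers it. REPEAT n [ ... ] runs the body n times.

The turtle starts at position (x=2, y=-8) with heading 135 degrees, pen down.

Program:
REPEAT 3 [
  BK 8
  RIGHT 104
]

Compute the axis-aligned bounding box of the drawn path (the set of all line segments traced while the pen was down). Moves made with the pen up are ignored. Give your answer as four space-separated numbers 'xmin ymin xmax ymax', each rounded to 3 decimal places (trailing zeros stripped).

Executing turtle program step by step:
Start: pos=(2,-8), heading=135, pen down
REPEAT 3 [
  -- iteration 1/3 --
  BK 8: (2,-8) -> (7.657,-13.657) [heading=135, draw]
  RT 104: heading 135 -> 31
  -- iteration 2/3 --
  BK 8: (7.657,-13.657) -> (0.8,-17.777) [heading=31, draw]
  RT 104: heading 31 -> 287
  -- iteration 3/3 --
  BK 8: (0.8,-17.777) -> (-1.539,-10.127) [heading=287, draw]
  RT 104: heading 287 -> 183
]
Final: pos=(-1.539,-10.127), heading=183, 3 segment(s) drawn

Segment endpoints: x in {-1.539, 0.8, 2, 7.657}, y in {-17.777, -13.657, -10.127, -8}
xmin=-1.539, ymin=-17.777, xmax=7.657, ymax=-8

Answer: -1.539 -17.777 7.657 -8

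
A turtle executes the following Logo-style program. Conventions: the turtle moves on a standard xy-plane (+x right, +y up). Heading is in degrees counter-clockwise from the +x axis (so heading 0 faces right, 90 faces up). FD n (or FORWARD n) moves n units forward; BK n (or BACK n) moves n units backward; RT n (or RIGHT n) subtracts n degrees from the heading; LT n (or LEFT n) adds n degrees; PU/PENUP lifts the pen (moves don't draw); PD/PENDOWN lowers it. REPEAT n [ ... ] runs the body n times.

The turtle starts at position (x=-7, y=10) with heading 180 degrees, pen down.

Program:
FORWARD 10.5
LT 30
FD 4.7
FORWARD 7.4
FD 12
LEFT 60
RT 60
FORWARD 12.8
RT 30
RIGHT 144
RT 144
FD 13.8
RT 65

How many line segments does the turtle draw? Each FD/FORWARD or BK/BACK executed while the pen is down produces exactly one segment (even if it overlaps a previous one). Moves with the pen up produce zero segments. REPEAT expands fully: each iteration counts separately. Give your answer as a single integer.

Executing turtle program step by step:
Start: pos=(-7,10), heading=180, pen down
FD 10.5: (-7,10) -> (-17.5,10) [heading=180, draw]
LT 30: heading 180 -> 210
FD 4.7: (-17.5,10) -> (-21.57,7.65) [heading=210, draw]
FD 7.4: (-21.57,7.65) -> (-27.979,3.95) [heading=210, draw]
FD 12: (-27.979,3.95) -> (-38.371,-2.05) [heading=210, draw]
LT 60: heading 210 -> 270
RT 60: heading 270 -> 210
FD 12.8: (-38.371,-2.05) -> (-49.456,-8.45) [heading=210, draw]
RT 30: heading 210 -> 180
RT 144: heading 180 -> 36
RT 144: heading 36 -> 252
FD 13.8: (-49.456,-8.45) -> (-53.721,-21.575) [heading=252, draw]
RT 65: heading 252 -> 187
Final: pos=(-53.721,-21.575), heading=187, 6 segment(s) drawn
Segments drawn: 6

Answer: 6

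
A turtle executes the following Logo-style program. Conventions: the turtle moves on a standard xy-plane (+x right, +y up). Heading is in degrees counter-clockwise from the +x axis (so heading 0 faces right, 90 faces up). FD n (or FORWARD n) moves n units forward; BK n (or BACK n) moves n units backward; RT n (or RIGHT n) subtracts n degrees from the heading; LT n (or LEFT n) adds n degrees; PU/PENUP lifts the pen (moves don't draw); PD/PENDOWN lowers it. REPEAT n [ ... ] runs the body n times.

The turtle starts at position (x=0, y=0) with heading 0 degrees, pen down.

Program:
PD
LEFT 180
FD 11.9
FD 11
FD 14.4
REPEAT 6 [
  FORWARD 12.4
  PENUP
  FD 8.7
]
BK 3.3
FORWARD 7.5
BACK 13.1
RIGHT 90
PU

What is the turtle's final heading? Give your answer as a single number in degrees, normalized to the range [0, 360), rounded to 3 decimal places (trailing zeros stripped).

Executing turtle program step by step:
Start: pos=(0,0), heading=0, pen down
PD: pen down
LT 180: heading 0 -> 180
FD 11.9: (0,0) -> (-11.9,0) [heading=180, draw]
FD 11: (-11.9,0) -> (-22.9,0) [heading=180, draw]
FD 14.4: (-22.9,0) -> (-37.3,0) [heading=180, draw]
REPEAT 6 [
  -- iteration 1/6 --
  FD 12.4: (-37.3,0) -> (-49.7,0) [heading=180, draw]
  PU: pen up
  FD 8.7: (-49.7,0) -> (-58.4,0) [heading=180, move]
  -- iteration 2/6 --
  FD 12.4: (-58.4,0) -> (-70.8,0) [heading=180, move]
  PU: pen up
  FD 8.7: (-70.8,0) -> (-79.5,0) [heading=180, move]
  -- iteration 3/6 --
  FD 12.4: (-79.5,0) -> (-91.9,0) [heading=180, move]
  PU: pen up
  FD 8.7: (-91.9,0) -> (-100.6,0) [heading=180, move]
  -- iteration 4/6 --
  FD 12.4: (-100.6,0) -> (-113,0) [heading=180, move]
  PU: pen up
  FD 8.7: (-113,0) -> (-121.7,0) [heading=180, move]
  -- iteration 5/6 --
  FD 12.4: (-121.7,0) -> (-134.1,0) [heading=180, move]
  PU: pen up
  FD 8.7: (-134.1,0) -> (-142.8,0) [heading=180, move]
  -- iteration 6/6 --
  FD 12.4: (-142.8,0) -> (-155.2,0) [heading=180, move]
  PU: pen up
  FD 8.7: (-155.2,0) -> (-163.9,0) [heading=180, move]
]
BK 3.3: (-163.9,0) -> (-160.6,0) [heading=180, move]
FD 7.5: (-160.6,0) -> (-168.1,0) [heading=180, move]
BK 13.1: (-168.1,0) -> (-155,0) [heading=180, move]
RT 90: heading 180 -> 90
PU: pen up
Final: pos=(-155,0), heading=90, 4 segment(s) drawn

Answer: 90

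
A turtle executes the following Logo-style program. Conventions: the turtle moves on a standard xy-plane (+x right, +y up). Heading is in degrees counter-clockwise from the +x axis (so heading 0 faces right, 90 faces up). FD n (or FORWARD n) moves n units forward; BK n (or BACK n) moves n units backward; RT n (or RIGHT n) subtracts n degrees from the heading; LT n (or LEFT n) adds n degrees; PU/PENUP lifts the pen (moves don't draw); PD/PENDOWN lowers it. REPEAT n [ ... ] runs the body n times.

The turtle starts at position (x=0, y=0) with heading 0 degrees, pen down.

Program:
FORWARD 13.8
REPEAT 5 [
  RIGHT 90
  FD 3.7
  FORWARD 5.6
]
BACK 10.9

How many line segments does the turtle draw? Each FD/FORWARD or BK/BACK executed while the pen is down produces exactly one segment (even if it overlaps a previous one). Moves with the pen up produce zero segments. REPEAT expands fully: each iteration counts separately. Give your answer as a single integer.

Executing turtle program step by step:
Start: pos=(0,0), heading=0, pen down
FD 13.8: (0,0) -> (13.8,0) [heading=0, draw]
REPEAT 5 [
  -- iteration 1/5 --
  RT 90: heading 0 -> 270
  FD 3.7: (13.8,0) -> (13.8,-3.7) [heading=270, draw]
  FD 5.6: (13.8,-3.7) -> (13.8,-9.3) [heading=270, draw]
  -- iteration 2/5 --
  RT 90: heading 270 -> 180
  FD 3.7: (13.8,-9.3) -> (10.1,-9.3) [heading=180, draw]
  FD 5.6: (10.1,-9.3) -> (4.5,-9.3) [heading=180, draw]
  -- iteration 3/5 --
  RT 90: heading 180 -> 90
  FD 3.7: (4.5,-9.3) -> (4.5,-5.6) [heading=90, draw]
  FD 5.6: (4.5,-5.6) -> (4.5,0) [heading=90, draw]
  -- iteration 4/5 --
  RT 90: heading 90 -> 0
  FD 3.7: (4.5,0) -> (8.2,0) [heading=0, draw]
  FD 5.6: (8.2,0) -> (13.8,0) [heading=0, draw]
  -- iteration 5/5 --
  RT 90: heading 0 -> 270
  FD 3.7: (13.8,0) -> (13.8,-3.7) [heading=270, draw]
  FD 5.6: (13.8,-3.7) -> (13.8,-9.3) [heading=270, draw]
]
BK 10.9: (13.8,-9.3) -> (13.8,1.6) [heading=270, draw]
Final: pos=(13.8,1.6), heading=270, 12 segment(s) drawn
Segments drawn: 12

Answer: 12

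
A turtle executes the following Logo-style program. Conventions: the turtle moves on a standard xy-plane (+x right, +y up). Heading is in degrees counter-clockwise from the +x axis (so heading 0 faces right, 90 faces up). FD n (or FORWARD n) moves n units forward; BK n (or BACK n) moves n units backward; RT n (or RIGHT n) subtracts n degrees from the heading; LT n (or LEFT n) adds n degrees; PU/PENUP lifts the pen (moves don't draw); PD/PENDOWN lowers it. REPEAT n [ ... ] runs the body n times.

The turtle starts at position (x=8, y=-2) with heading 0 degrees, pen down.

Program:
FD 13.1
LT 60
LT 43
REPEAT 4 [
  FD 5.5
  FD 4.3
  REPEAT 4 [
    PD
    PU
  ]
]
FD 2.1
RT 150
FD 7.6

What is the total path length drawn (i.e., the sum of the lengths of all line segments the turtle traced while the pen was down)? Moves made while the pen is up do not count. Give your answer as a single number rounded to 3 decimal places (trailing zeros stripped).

Executing turtle program step by step:
Start: pos=(8,-2), heading=0, pen down
FD 13.1: (8,-2) -> (21.1,-2) [heading=0, draw]
LT 60: heading 0 -> 60
LT 43: heading 60 -> 103
REPEAT 4 [
  -- iteration 1/4 --
  FD 5.5: (21.1,-2) -> (19.863,3.359) [heading=103, draw]
  FD 4.3: (19.863,3.359) -> (18.895,7.549) [heading=103, draw]
  REPEAT 4 [
    -- iteration 1/4 --
    PD: pen down
    PU: pen up
    -- iteration 2/4 --
    PD: pen down
    PU: pen up
    -- iteration 3/4 --
    PD: pen down
    PU: pen up
    -- iteration 4/4 --
    PD: pen down
    PU: pen up
  ]
  -- iteration 2/4 --
  FD 5.5: (18.895,7.549) -> (17.658,12.908) [heading=103, move]
  FD 4.3: (17.658,12.908) -> (16.691,17.098) [heading=103, move]
  REPEAT 4 [
    -- iteration 1/4 --
    PD: pen down
    PU: pen up
    -- iteration 2/4 --
    PD: pen down
    PU: pen up
    -- iteration 3/4 --
    PD: pen down
    PU: pen up
    -- iteration 4/4 --
    PD: pen down
    PU: pen up
  ]
  -- iteration 3/4 --
  FD 5.5: (16.691,17.098) -> (15.454,22.457) [heading=103, move]
  FD 4.3: (15.454,22.457) -> (14.486,26.646) [heading=103, move]
  REPEAT 4 [
    -- iteration 1/4 --
    PD: pen down
    PU: pen up
    -- iteration 2/4 --
    PD: pen down
    PU: pen up
    -- iteration 3/4 --
    PD: pen down
    PU: pen up
    -- iteration 4/4 --
    PD: pen down
    PU: pen up
  ]
  -- iteration 4/4 --
  FD 5.5: (14.486,26.646) -> (13.249,32.006) [heading=103, move]
  FD 4.3: (13.249,32.006) -> (12.282,36.195) [heading=103, move]
  REPEAT 4 [
    -- iteration 1/4 --
    PD: pen down
    PU: pen up
    -- iteration 2/4 --
    PD: pen down
    PU: pen up
    -- iteration 3/4 --
    PD: pen down
    PU: pen up
    -- iteration 4/4 --
    PD: pen down
    PU: pen up
  ]
]
FD 2.1: (12.282,36.195) -> (11.81,38.241) [heading=103, move]
RT 150: heading 103 -> 313
FD 7.6: (11.81,38.241) -> (16.993,32.683) [heading=313, move]
Final: pos=(16.993,32.683), heading=313, 3 segment(s) drawn

Segment lengths:
  seg 1: (8,-2) -> (21.1,-2), length = 13.1
  seg 2: (21.1,-2) -> (19.863,3.359), length = 5.5
  seg 3: (19.863,3.359) -> (18.895,7.549), length = 4.3
Total = 22.9

Answer: 22.9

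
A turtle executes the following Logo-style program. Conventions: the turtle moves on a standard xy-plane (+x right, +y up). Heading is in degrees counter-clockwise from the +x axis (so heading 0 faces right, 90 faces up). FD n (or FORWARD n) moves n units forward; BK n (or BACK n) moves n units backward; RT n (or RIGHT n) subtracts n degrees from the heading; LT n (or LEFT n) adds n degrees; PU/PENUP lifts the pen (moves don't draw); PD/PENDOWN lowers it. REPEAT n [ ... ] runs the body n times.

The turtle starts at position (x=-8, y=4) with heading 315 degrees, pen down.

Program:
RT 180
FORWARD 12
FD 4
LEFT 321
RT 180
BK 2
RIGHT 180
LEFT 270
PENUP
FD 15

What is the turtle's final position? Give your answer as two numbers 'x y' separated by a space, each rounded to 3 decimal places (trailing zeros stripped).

Executing turtle program step by step:
Start: pos=(-8,4), heading=315, pen down
RT 180: heading 315 -> 135
FD 12: (-8,4) -> (-16.485,12.485) [heading=135, draw]
FD 4: (-16.485,12.485) -> (-19.314,15.314) [heading=135, draw]
LT 321: heading 135 -> 96
RT 180: heading 96 -> 276
BK 2: (-19.314,15.314) -> (-19.523,17.303) [heading=276, draw]
RT 180: heading 276 -> 96
LT 270: heading 96 -> 6
PU: pen up
FD 15: (-19.523,17.303) -> (-4.605,18.871) [heading=6, move]
Final: pos=(-4.605,18.871), heading=6, 3 segment(s) drawn

Answer: -4.605 18.871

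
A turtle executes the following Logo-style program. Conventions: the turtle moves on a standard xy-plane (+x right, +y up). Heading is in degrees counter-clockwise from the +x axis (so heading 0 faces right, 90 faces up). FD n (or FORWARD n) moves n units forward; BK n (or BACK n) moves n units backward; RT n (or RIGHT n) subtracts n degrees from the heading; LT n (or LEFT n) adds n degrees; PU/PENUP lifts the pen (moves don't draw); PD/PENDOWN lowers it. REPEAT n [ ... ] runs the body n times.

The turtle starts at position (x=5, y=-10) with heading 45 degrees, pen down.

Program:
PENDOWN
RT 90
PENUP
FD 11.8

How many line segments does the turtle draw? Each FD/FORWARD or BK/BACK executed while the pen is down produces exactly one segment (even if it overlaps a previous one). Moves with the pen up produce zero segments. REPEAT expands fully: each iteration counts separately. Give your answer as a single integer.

Answer: 0

Derivation:
Executing turtle program step by step:
Start: pos=(5,-10), heading=45, pen down
PD: pen down
RT 90: heading 45 -> 315
PU: pen up
FD 11.8: (5,-10) -> (13.344,-18.344) [heading=315, move]
Final: pos=(13.344,-18.344), heading=315, 0 segment(s) drawn
Segments drawn: 0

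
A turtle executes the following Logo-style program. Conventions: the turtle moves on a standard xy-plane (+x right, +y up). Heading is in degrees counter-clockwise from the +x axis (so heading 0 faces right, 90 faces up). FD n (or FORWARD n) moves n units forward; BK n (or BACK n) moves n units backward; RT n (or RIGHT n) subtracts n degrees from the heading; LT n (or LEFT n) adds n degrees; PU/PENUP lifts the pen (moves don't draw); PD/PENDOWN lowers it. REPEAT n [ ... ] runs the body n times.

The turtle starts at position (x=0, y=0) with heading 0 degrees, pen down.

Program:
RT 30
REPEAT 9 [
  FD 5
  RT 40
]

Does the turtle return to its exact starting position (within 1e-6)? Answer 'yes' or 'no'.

Executing turtle program step by step:
Start: pos=(0,0), heading=0, pen down
RT 30: heading 0 -> 330
REPEAT 9 [
  -- iteration 1/9 --
  FD 5: (0,0) -> (4.33,-2.5) [heading=330, draw]
  RT 40: heading 330 -> 290
  -- iteration 2/9 --
  FD 5: (4.33,-2.5) -> (6.04,-7.198) [heading=290, draw]
  RT 40: heading 290 -> 250
  -- iteration 3/9 --
  FD 5: (6.04,-7.198) -> (4.33,-11.897) [heading=250, draw]
  RT 40: heading 250 -> 210
  -- iteration 4/9 --
  FD 5: (4.33,-11.897) -> (0,-14.397) [heading=210, draw]
  RT 40: heading 210 -> 170
  -- iteration 5/9 --
  FD 5: (0,-14.397) -> (-4.924,-13.529) [heading=170, draw]
  RT 40: heading 170 -> 130
  -- iteration 6/9 --
  FD 5: (-4.924,-13.529) -> (-8.138,-9.698) [heading=130, draw]
  RT 40: heading 130 -> 90
  -- iteration 7/9 --
  FD 5: (-8.138,-9.698) -> (-8.138,-4.698) [heading=90, draw]
  RT 40: heading 90 -> 50
  -- iteration 8/9 --
  FD 5: (-8.138,-4.698) -> (-4.924,-0.868) [heading=50, draw]
  RT 40: heading 50 -> 10
  -- iteration 9/9 --
  FD 5: (-4.924,-0.868) -> (0,0) [heading=10, draw]
  RT 40: heading 10 -> 330
]
Final: pos=(0,0), heading=330, 9 segment(s) drawn

Start position: (0, 0)
Final position: (0, 0)
Distance = 0; < 1e-6 -> CLOSED

Answer: yes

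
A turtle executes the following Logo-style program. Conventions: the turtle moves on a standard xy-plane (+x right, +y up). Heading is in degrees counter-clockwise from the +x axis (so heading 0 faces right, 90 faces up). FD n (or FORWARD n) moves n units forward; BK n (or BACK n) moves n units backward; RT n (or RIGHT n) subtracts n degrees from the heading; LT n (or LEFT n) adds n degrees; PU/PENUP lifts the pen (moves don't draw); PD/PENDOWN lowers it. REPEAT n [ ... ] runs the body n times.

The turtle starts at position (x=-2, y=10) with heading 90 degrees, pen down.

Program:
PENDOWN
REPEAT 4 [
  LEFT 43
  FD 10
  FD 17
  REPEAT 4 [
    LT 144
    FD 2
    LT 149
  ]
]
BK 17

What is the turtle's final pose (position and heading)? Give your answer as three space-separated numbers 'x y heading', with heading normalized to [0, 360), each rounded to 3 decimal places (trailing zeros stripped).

Executing turtle program step by step:
Start: pos=(-2,10), heading=90, pen down
PD: pen down
REPEAT 4 [
  -- iteration 1/4 --
  LT 43: heading 90 -> 133
  FD 10: (-2,10) -> (-8.82,17.314) [heading=133, draw]
  FD 17: (-8.82,17.314) -> (-20.414,29.747) [heading=133, draw]
  REPEAT 4 [
    -- iteration 1/4 --
    LT 144: heading 133 -> 277
    FD 2: (-20.414,29.747) -> (-20.17,27.761) [heading=277, draw]
    LT 149: heading 277 -> 66
    -- iteration 2/4 --
    LT 144: heading 66 -> 210
    FD 2: (-20.17,27.761) -> (-21.902,26.761) [heading=210, draw]
    LT 149: heading 210 -> 359
    -- iteration 3/4 --
    LT 144: heading 359 -> 143
    FD 2: (-21.902,26.761) -> (-23.5,27.965) [heading=143, draw]
    LT 149: heading 143 -> 292
    -- iteration 4/4 --
    LT 144: heading 292 -> 76
    FD 2: (-23.5,27.965) -> (-23.016,29.906) [heading=76, draw]
    LT 149: heading 76 -> 225
  ]
  -- iteration 2/4 --
  LT 43: heading 225 -> 268
  FD 10: (-23.016,29.906) -> (-23.365,19.912) [heading=268, draw]
  FD 17: (-23.365,19.912) -> (-23.958,2.922) [heading=268, draw]
  REPEAT 4 [
    -- iteration 1/4 --
    LT 144: heading 268 -> 52
    FD 2: (-23.958,2.922) -> (-22.727,4.498) [heading=52, draw]
    LT 149: heading 52 -> 201
    -- iteration 2/4 --
    LT 144: heading 201 -> 345
    FD 2: (-22.727,4.498) -> (-20.795,3.981) [heading=345, draw]
    LT 149: heading 345 -> 134
    -- iteration 3/4 --
    LT 144: heading 134 -> 278
    FD 2: (-20.795,3.981) -> (-20.516,2) [heading=278, draw]
    LT 149: heading 278 -> 67
    -- iteration 4/4 --
    LT 144: heading 67 -> 211
    FD 2: (-20.516,2) -> (-22.231,0.97) [heading=211, draw]
    LT 149: heading 211 -> 0
  ]
  -- iteration 3/4 --
  LT 43: heading 0 -> 43
  FD 10: (-22.231,0.97) -> (-14.917,7.79) [heading=43, draw]
  FD 17: (-14.917,7.79) -> (-2.484,19.384) [heading=43, draw]
  REPEAT 4 [
    -- iteration 1/4 --
    LT 144: heading 43 -> 187
    FD 2: (-2.484,19.384) -> (-4.469,19.14) [heading=187, draw]
    LT 149: heading 187 -> 336
    -- iteration 2/4 --
    LT 144: heading 336 -> 120
    FD 2: (-4.469,19.14) -> (-5.469,20.872) [heading=120, draw]
    LT 149: heading 120 -> 269
    -- iteration 3/4 --
    LT 144: heading 269 -> 53
    FD 2: (-5.469,20.872) -> (-4.266,22.469) [heading=53, draw]
    LT 149: heading 53 -> 202
    -- iteration 4/4 --
    LT 144: heading 202 -> 346
    FD 2: (-4.266,22.469) -> (-2.325,21.986) [heading=346, draw]
    LT 149: heading 346 -> 135
  ]
  -- iteration 4/4 --
  LT 43: heading 135 -> 178
  FD 10: (-2.325,21.986) -> (-12.319,22.335) [heading=178, draw]
  FD 17: (-12.319,22.335) -> (-29.309,22.928) [heading=178, draw]
  REPEAT 4 [
    -- iteration 1/4 --
    LT 144: heading 178 -> 322
    FD 2: (-29.309,22.928) -> (-27.733,21.697) [heading=322, draw]
    LT 149: heading 322 -> 111
    -- iteration 2/4 --
    LT 144: heading 111 -> 255
    FD 2: (-27.733,21.697) -> (-28.25,19.765) [heading=255, draw]
    LT 149: heading 255 -> 44
    -- iteration 3/4 --
    LT 144: heading 44 -> 188
    FD 2: (-28.25,19.765) -> (-30.231,19.486) [heading=188, draw]
    LT 149: heading 188 -> 337
    -- iteration 4/4 --
    LT 144: heading 337 -> 121
    FD 2: (-30.231,19.486) -> (-31.261,21.201) [heading=121, draw]
    LT 149: heading 121 -> 270
  ]
]
BK 17: (-31.261,21.201) -> (-31.261,38.201) [heading=270, draw]
Final: pos=(-31.261,38.201), heading=270, 25 segment(s) drawn

Answer: -31.261 38.201 270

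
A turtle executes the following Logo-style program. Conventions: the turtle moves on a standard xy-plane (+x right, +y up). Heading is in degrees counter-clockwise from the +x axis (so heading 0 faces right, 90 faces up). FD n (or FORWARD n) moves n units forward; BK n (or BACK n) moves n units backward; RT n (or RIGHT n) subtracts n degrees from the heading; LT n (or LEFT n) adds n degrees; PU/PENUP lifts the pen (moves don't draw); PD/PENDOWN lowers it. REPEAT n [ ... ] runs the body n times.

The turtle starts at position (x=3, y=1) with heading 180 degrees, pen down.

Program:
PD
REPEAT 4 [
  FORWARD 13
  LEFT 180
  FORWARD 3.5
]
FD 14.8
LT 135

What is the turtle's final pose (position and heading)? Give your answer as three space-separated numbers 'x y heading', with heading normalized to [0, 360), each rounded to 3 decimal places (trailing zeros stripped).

Answer: -11.8 1 315

Derivation:
Executing turtle program step by step:
Start: pos=(3,1), heading=180, pen down
PD: pen down
REPEAT 4 [
  -- iteration 1/4 --
  FD 13: (3,1) -> (-10,1) [heading=180, draw]
  LT 180: heading 180 -> 0
  FD 3.5: (-10,1) -> (-6.5,1) [heading=0, draw]
  -- iteration 2/4 --
  FD 13: (-6.5,1) -> (6.5,1) [heading=0, draw]
  LT 180: heading 0 -> 180
  FD 3.5: (6.5,1) -> (3,1) [heading=180, draw]
  -- iteration 3/4 --
  FD 13: (3,1) -> (-10,1) [heading=180, draw]
  LT 180: heading 180 -> 0
  FD 3.5: (-10,1) -> (-6.5,1) [heading=0, draw]
  -- iteration 4/4 --
  FD 13: (-6.5,1) -> (6.5,1) [heading=0, draw]
  LT 180: heading 0 -> 180
  FD 3.5: (6.5,1) -> (3,1) [heading=180, draw]
]
FD 14.8: (3,1) -> (-11.8,1) [heading=180, draw]
LT 135: heading 180 -> 315
Final: pos=(-11.8,1), heading=315, 9 segment(s) drawn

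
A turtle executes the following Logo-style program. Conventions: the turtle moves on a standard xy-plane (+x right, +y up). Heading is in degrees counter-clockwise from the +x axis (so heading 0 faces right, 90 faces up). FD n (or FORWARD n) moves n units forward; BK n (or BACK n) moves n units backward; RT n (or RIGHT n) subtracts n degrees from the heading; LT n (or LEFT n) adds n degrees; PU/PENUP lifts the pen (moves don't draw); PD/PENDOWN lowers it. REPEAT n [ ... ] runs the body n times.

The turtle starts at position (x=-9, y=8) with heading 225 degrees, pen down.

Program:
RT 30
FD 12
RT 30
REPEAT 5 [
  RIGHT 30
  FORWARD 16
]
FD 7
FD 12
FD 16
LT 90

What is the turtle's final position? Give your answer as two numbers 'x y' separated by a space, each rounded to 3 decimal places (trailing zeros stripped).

Executing turtle program step by step:
Start: pos=(-9,8), heading=225, pen down
RT 30: heading 225 -> 195
FD 12: (-9,8) -> (-20.591,4.894) [heading=195, draw]
RT 30: heading 195 -> 165
REPEAT 5 [
  -- iteration 1/5 --
  RT 30: heading 165 -> 135
  FD 16: (-20.591,4.894) -> (-31.905,16.208) [heading=135, draw]
  -- iteration 2/5 --
  RT 30: heading 135 -> 105
  FD 16: (-31.905,16.208) -> (-36.046,31.663) [heading=105, draw]
  -- iteration 3/5 --
  RT 30: heading 105 -> 75
  FD 16: (-36.046,31.663) -> (-31.905,47.118) [heading=75, draw]
  -- iteration 4/5 --
  RT 30: heading 75 -> 45
  FD 16: (-31.905,47.118) -> (-20.591,58.431) [heading=45, draw]
  -- iteration 5/5 --
  RT 30: heading 45 -> 15
  FD 16: (-20.591,58.431) -> (-5.136,62.572) [heading=15, draw]
]
FD 7: (-5.136,62.572) -> (1.625,64.384) [heading=15, draw]
FD 12: (1.625,64.384) -> (13.216,67.49) [heading=15, draw]
FD 16: (13.216,67.49) -> (28.671,71.631) [heading=15, draw]
LT 90: heading 15 -> 105
Final: pos=(28.671,71.631), heading=105, 9 segment(s) drawn

Answer: 28.671 71.631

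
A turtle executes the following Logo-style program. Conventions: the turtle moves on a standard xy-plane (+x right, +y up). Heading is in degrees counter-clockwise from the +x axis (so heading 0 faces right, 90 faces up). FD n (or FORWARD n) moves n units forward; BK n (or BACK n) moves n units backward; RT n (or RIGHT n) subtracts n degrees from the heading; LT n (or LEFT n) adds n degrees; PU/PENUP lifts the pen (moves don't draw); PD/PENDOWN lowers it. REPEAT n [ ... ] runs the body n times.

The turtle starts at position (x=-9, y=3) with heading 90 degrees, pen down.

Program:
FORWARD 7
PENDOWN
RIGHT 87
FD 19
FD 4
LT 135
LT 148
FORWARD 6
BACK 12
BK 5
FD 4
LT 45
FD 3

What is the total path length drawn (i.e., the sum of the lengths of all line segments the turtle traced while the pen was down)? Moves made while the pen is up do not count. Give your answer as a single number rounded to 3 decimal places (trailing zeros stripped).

Answer: 60

Derivation:
Executing turtle program step by step:
Start: pos=(-9,3), heading=90, pen down
FD 7: (-9,3) -> (-9,10) [heading=90, draw]
PD: pen down
RT 87: heading 90 -> 3
FD 19: (-9,10) -> (9.974,10.994) [heading=3, draw]
FD 4: (9.974,10.994) -> (13.968,11.204) [heading=3, draw]
LT 135: heading 3 -> 138
LT 148: heading 138 -> 286
FD 6: (13.968,11.204) -> (15.622,5.436) [heading=286, draw]
BK 12: (15.622,5.436) -> (12.315,16.971) [heading=286, draw]
BK 5: (12.315,16.971) -> (10.936,21.778) [heading=286, draw]
FD 4: (10.936,21.778) -> (12.039,17.933) [heading=286, draw]
LT 45: heading 286 -> 331
FD 3: (12.039,17.933) -> (14.663,16.478) [heading=331, draw]
Final: pos=(14.663,16.478), heading=331, 8 segment(s) drawn

Segment lengths:
  seg 1: (-9,3) -> (-9,10), length = 7
  seg 2: (-9,10) -> (9.974,10.994), length = 19
  seg 3: (9.974,10.994) -> (13.968,11.204), length = 4
  seg 4: (13.968,11.204) -> (15.622,5.436), length = 6
  seg 5: (15.622,5.436) -> (12.315,16.971), length = 12
  seg 6: (12.315,16.971) -> (10.936,21.778), length = 5
  seg 7: (10.936,21.778) -> (12.039,17.933), length = 4
  seg 8: (12.039,17.933) -> (14.663,16.478), length = 3
Total = 60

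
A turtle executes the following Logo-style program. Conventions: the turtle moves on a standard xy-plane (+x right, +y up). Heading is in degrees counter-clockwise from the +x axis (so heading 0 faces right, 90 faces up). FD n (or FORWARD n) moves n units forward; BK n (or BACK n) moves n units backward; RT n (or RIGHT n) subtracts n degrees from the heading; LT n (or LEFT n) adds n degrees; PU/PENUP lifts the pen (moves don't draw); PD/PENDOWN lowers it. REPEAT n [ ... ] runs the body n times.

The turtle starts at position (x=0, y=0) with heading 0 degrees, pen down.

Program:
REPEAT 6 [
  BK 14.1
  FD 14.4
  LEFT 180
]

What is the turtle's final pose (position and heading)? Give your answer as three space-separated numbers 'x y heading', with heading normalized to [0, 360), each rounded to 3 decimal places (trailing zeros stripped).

Executing turtle program step by step:
Start: pos=(0,0), heading=0, pen down
REPEAT 6 [
  -- iteration 1/6 --
  BK 14.1: (0,0) -> (-14.1,0) [heading=0, draw]
  FD 14.4: (-14.1,0) -> (0.3,0) [heading=0, draw]
  LT 180: heading 0 -> 180
  -- iteration 2/6 --
  BK 14.1: (0.3,0) -> (14.4,0) [heading=180, draw]
  FD 14.4: (14.4,0) -> (0,0) [heading=180, draw]
  LT 180: heading 180 -> 0
  -- iteration 3/6 --
  BK 14.1: (0,0) -> (-14.1,0) [heading=0, draw]
  FD 14.4: (-14.1,0) -> (0.3,0) [heading=0, draw]
  LT 180: heading 0 -> 180
  -- iteration 4/6 --
  BK 14.1: (0.3,0) -> (14.4,0) [heading=180, draw]
  FD 14.4: (14.4,0) -> (0,0) [heading=180, draw]
  LT 180: heading 180 -> 0
  -- iteration 5/6 --
  BK 14.1: (0,0) -> (-14.1,0) [heading=0, draw]
  FD 14.4: (-14.1,0) -> (0.3,0) [heading=0, draw]
  LT 180: heading 0 -> 180
  -- iteration 6/6 --
  BK 14.1: (0.3,0) -> (14.4,0) [heading=180, draw]
  FD 14.4: (14.4,0) -> (0,0) [heading=180, draw]
  LT 180: heading 180 -> 0
]
Final: pos=(0,0), heading=0, 12 segment(s) drawn

Answer: 0 0 0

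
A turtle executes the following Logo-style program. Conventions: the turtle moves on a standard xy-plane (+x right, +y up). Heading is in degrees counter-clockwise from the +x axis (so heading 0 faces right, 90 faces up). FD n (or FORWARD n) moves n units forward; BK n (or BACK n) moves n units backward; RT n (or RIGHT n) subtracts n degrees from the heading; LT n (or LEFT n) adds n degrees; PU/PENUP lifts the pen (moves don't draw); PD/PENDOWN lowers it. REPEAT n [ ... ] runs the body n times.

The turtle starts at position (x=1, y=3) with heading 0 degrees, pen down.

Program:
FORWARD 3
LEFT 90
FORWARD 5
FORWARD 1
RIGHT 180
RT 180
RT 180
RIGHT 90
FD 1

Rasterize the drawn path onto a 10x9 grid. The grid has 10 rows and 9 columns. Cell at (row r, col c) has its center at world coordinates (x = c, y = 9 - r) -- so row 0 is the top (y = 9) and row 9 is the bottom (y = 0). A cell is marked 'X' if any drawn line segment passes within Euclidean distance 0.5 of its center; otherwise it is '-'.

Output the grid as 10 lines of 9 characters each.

Answer: ---XX----
----X----
----X----
----X----
----X----
----X----
-XXXX----
---------
---------
---------

Derivation:
Segment 0: (1,3) -> (4,3)
Segment 1: (4,3) -> (4,8)
Segment 2: (4,8) -> (4,9)
Segment 3: (4,9) -> (3,9)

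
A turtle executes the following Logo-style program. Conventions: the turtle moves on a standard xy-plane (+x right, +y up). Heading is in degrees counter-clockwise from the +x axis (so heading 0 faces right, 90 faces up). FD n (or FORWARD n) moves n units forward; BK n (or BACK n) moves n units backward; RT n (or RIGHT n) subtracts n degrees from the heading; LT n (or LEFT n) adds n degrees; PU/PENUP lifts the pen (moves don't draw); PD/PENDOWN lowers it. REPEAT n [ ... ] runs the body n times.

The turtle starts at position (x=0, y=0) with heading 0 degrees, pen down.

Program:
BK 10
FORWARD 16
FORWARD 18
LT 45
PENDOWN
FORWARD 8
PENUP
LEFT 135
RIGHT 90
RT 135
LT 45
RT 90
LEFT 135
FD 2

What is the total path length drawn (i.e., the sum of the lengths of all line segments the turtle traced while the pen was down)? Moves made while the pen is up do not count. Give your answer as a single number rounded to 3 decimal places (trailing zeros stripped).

Answer: 52

Derivation:
Executing turtle program step by step:
Start: pos=(0,0), heading=0, pen down
BK 10: (0,0) -> (-10,0) [heading=0, draw]
FD 16: (-10,0) -> (6,0) [heading=0, draw]
FD 18: (6,0) -> (24,0) [heading=0, draw]
LT 45: heading 0 -> 45
PD: pen down
FD 8: (24,0) -> (29.657,5.657) [heading=45, draw]
PU: pen up
LT 135: heading 45 -> 180
RT 90: heading 180 -> 90
RT 135: heading 90 -> 315
LT 45: heading 315 -> 0
RT 90: heading 0 -> 270
LT 135: heading 270 -> 45
FD 2: (29.657,5.657) -> (31.071,7.071) [heading=45, move]
Final: pos=(31.071,7.071), heading=45, 4 segment(s) drawn

Segment lengths:
  seg 1: (0,0) -> (-10,0), length = 10
  seg 2: (-10,0) -> (6,0), length = 16
  seg 3: (6,0) -> (24,0), length = 18
  seg 4: (24,0) -> (29.657,5.657), length = 8
Total = 52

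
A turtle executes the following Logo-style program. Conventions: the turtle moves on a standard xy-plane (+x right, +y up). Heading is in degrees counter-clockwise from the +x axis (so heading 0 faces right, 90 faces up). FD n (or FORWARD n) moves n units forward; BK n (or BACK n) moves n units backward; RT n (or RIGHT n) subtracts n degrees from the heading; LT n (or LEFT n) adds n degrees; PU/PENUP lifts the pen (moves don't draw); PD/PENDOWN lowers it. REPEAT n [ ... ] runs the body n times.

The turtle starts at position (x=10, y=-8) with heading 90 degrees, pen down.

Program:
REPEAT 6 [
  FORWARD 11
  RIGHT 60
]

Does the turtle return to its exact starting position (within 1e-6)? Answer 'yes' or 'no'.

Executing turtle program step by step:
Start: pos=(10,-8), heading=90, pen down
REPEAT 6 [
  -- iteration 1/6 --
  FD 11: (10,-8) -> (10,3) [heading=90, draw]
  RT 60: heading 90 -> 30
  -- iteration 2/6 --
  FD 11: (10,3) -> (19.526,8.5) [heading=30, draw]
  RT 60: heading 30 -> 330
  -- iteration 3/6 --
  FD 11: (19.526,8.5) -> (29.053,3) [heading=330, draw]
  RT 60: heading 330 -> 270
  -- iteration 4/6 --
  FD 11: (29.053,3) -> (29.053,-8) [heading=270, draw]
  RT 60: heading 270 -> 210
  -- iteration 5/6 --
  FD 11: (29.053,-8) -> (19.526,-13.5) [heading=210, draw]
  RT 60: heading 210 -> 150
  -- iteration 6/6 --
  FD 11: (19.526,-13.5) -> (10,-8) [heading=150, draw]
  RT 60: heading 150 -> 90
]
Final: pos=(10,-8), heading=90, 6 segment(s) drawn

Start position: (10, -8)
Final position: (10, -8)
Distance = 0; < 1e-6 -> CLOSED

Answer: yes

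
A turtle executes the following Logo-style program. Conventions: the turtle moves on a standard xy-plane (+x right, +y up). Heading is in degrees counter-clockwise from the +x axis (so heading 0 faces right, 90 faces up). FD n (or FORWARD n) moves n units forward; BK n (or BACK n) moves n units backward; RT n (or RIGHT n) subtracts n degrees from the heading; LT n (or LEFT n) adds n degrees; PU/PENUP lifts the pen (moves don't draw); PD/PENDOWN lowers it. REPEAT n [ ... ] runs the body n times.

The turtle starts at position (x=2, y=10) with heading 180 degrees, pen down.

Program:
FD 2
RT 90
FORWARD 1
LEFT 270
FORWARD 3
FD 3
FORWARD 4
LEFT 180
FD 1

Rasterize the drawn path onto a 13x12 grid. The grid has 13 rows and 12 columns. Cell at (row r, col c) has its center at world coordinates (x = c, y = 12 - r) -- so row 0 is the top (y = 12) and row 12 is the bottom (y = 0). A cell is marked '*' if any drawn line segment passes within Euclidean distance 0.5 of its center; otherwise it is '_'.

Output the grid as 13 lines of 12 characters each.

Answer: ____________
***********_
***_________
____________
____________
____________
____________
____________
____________
____________
____________
____________
____________

Derivation:
Segment 0: (2,10) -> (0,10)
Segment 1: (0,10) -> (0,11)
Segment 2: (0,11) -> (3,11)
Segment 3: (3,11) -> (6,11)
Segment 4: (6,11) -> (10,11)
Segment 5: (10,11) -> (9,11)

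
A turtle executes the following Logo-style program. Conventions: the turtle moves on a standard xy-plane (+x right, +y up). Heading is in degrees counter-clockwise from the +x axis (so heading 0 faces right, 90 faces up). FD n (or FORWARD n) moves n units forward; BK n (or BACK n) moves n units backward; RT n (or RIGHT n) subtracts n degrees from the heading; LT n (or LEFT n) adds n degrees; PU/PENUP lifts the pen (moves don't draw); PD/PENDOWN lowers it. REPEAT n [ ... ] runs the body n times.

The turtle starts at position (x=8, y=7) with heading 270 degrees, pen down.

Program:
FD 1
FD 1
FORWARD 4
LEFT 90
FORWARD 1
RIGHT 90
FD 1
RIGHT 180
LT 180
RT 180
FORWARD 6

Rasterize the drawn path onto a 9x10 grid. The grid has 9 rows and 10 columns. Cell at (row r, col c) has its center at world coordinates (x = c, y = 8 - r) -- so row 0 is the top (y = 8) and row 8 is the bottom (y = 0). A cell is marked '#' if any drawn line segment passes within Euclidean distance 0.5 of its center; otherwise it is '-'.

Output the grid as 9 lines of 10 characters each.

Segment 0: (8,7) -> (8,6)
Segment 1: (8,6) -> (8,5)
Segment 2: (8,5) -> (8,1)
Segment 3: (8,1) -> (9,1)
Segment 4: (9,1) -> (9,-0)
Segment 5: (9,-0) -> (9,6)

Answer: ----------
--------#-
--------##
--------##
--------##
--------##
--------##
--------##
---------#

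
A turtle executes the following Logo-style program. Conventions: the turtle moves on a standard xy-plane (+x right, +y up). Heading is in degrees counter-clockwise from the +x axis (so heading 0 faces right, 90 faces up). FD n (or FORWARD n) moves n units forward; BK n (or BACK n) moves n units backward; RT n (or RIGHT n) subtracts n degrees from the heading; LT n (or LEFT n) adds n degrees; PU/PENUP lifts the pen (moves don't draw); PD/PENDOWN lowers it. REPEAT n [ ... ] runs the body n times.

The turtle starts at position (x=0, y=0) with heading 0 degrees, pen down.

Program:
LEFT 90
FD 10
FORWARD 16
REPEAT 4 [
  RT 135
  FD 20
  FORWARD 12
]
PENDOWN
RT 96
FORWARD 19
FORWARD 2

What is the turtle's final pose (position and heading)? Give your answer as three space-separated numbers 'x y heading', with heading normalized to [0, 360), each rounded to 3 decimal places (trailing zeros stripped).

Executing turtle program step by step:
Start: pos=(0,0), heading=0, pen down
LT 90: heading 0 -> 90
FD 10: (0,0) -> (0,10) [heading=90, draw]
FD 16: (0,10) -> (0,26) [heading=90, draw]
REPEAT 4 [
  -- iteration 1/4 --
  RT 135: heading 90 -> 315
  FD 20: (0,26) -> (14.142,11.858) [heading=315, draw]
  FD 12: (14.142,11.858) -> (22.627,3.373) [heading=315, draw]
  -- iteration 2/4 --
  RT 135: heading 315 -> 180
  FD 20: (22.627,3.373) -> (2.627,3.373) [heading=180, draw]
  FD 12: (2.627,3.373) -> (-9.373,3.373) [heading=180, draw]
  -- iteration 3/4 --
  RT 135: heading 180 -> 45
  FD 20: (-9.373,3.373) -> (4.77,17.515) [heading=45, draw]
  FD 12: (4.77,17.515) -> (13.255,26) [heading=45, draw]
  -- iteration 4/4 --
  RT 135: heading 45 -> 270
  FD 20: (13.255,26) -> (13.255,6) [heading=270, draw]
  FD 12: (13.255,6) -> (13.255,-6) [heading=270, draw]
]
PD: pen down
RT 96: heading 270 -> 174
FD 19: (13.255,-6) -> (-5.641,-4.014) [heading=174, draw]
FD 2: (-5.641,-4.014) -> (-7.63,-3.805) [heading=174, draw]
Final: pos=(-7.63,-3.805), heading=174, 12 segment(s) drawn

Answer: -7.63 -3.805 174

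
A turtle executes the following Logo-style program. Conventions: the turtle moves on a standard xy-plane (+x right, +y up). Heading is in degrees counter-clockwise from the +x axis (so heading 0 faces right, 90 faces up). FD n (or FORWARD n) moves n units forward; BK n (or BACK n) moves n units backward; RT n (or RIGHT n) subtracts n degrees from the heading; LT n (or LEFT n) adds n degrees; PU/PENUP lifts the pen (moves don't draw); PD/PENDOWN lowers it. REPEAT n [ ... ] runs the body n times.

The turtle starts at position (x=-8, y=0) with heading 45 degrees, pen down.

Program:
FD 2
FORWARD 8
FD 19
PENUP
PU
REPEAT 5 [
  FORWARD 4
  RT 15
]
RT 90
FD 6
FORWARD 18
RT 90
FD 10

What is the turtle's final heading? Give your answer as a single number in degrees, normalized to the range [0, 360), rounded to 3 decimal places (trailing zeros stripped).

Executing turtle program step by step:
Start: pos=(-8,0), heading=45, pen down
FD 2: (-8,0) -> (-6.586,1.414) [heading=45, draw]
FD 8: (-6.586,1.414) -> (-0.929,7.071) [heading=45, draw]
FD 19: (-0.929,7.071) -> (12.506,20.506) [heading=45, draw]
PU: pen up
PU: pen up
REPEAT 5 [
  -- iteration 1/5 --
  FD 4: (12.506,20.506) -> (15.335,23.335) [heading=45, move]
  RT 15: heading 45 -> 30
  -- iteration 2/5 --
  FD 4: (15.335,23.335) -> (18.799,25.335) [heading=30, move]
  RT 15: heading 30 -> 15
  -- iteration 3/5 --
  FD 4: (18.799,25.335) -> (22.662,26.37) [heading=15, move]
  RT 15: heading 15 -> 0
  -- iteration 4/5 --
  FD 4: (22.662,26.37) -> (26.662,26.37) [heading=0, move]
  RT 15: heading 0 -> 345
  -- iteration 5/5 --
  FD 4: (26.662,26.37) -> (30.526,25.335) [heading=345, move]
  RT 15: heading 345 -> 330
]
RT 90: heading 330 -> 240
FD 6: (30.526,25.335) -> (27.526,20.138) [heading=240, move]
FD 18: (27.526,20.138) -> (18.526,4.55) [heading=240, move]
RT 90: heading 240 -> 150
FD 10: (18.526,4.55) -> (9.866,9.55) [heading=150, move]
Final: pos=(9.866,9.55), heading=150, 3 segment(s) drawn

Answer: 150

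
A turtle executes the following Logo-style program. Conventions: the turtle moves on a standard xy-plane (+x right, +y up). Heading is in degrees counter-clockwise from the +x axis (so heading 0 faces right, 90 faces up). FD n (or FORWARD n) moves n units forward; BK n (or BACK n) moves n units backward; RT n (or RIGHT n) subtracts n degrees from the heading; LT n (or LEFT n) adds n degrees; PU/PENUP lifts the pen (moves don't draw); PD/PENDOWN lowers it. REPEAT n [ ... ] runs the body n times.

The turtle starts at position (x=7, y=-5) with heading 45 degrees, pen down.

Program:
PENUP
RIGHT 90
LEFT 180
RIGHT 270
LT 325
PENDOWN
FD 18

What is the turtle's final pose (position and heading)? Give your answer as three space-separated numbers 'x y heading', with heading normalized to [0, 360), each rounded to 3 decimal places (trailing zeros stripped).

Answer: -10.727 -8.126 190

Derivation:
Executing turtle program step by step:
Start: pos=(7,-5), heading=45, pen down
PU: pen up
RT 90: heading 45 -> 315
LT 180: heading 315 -> 135
RT 270: heading 135 -> 225
LT 325: heading 225 -> 190
PD: pen down
FD 18: (7,-5) -> (-10.727,-8.126) [heading=190, draw]
Final: pos=(-10.727,-8.126), heading=190, 1 segment(s) drawn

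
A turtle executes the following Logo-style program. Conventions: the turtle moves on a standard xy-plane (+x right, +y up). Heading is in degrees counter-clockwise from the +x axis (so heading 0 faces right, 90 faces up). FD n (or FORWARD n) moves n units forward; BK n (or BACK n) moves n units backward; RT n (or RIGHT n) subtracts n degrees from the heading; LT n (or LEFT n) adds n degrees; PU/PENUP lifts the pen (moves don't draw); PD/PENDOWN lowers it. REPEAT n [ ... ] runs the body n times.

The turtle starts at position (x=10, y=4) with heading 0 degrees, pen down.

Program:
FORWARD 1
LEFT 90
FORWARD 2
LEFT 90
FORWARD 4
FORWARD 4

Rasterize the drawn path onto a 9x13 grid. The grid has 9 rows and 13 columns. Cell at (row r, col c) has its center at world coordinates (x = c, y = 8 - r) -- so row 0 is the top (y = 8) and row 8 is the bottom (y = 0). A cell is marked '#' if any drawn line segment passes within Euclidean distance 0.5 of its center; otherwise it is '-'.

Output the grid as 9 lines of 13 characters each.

Answer: -------------
-------------
---#########-
-----------#-
----------##-
-------------
-------------
-------------
-------------

Derivation:
Segment 0: (10,4) -> (11,4)
Segment 1: (11,4) -> (11,6)
Segment 2: (11,6) -> (7,6)
Segment 3: (7,6) -> (3,6)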